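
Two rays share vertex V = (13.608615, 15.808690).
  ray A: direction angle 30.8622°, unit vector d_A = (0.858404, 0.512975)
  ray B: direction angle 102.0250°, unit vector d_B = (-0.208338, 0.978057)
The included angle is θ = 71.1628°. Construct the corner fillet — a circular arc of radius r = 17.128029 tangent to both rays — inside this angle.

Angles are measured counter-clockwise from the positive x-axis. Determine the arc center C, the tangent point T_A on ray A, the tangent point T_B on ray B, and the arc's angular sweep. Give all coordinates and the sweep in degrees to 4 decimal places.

center=(25.3731,42.7924) T_A=(34.1593,28.0896) T_B=(8.6209,39.2240) sweep=108.8372

bisector direction at 66.4436° = (0.399652,0.916667)
center distance |VC| = r/sin(θ/2) = 17.128029/sin(35.5814°) = 29.436736
C = V + |VC|·bis = (25.3731,42.7924)
T_A = V + ((C−V)·d_A)·d_A = V + 23.9406·d_A = (34.1593,28.0896)
T_B = V + ((C−V)·d_B)·d_B = V + 23.9406·d_B = (8.6209,39.2240)
sweep = 180° − θ = 108.8372°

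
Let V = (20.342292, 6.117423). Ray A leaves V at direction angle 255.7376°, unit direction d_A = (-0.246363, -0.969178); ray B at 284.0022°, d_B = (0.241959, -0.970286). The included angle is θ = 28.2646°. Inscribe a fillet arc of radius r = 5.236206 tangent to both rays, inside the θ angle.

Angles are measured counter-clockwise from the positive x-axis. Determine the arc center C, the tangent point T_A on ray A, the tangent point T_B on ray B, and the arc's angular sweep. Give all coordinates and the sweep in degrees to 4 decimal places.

center=(20.2936,-15.3282) T_A=(15.2188,-14.0382) T_B=(25.3742,-14.0612) sweep=151.7354

bisector direction at 269.8699° = (-0.002271,-0.999997)
center distance |VC| = r/sin(θ/2) = 5.236206/sin(14.1323°) = 21.445646
C = V + |VC|·bis = (20.2936,-15.3282)
T_A = V + ((C−V)·d_A)·d_A = V + 20.7966·d_A = (15.2188,-14.0382)
T_B = V + ((C−V)·d_B)·d_B = V + 20.7966·d_B = (25.3742,-14.0612)
sweep = 180° − θ = 151.7354°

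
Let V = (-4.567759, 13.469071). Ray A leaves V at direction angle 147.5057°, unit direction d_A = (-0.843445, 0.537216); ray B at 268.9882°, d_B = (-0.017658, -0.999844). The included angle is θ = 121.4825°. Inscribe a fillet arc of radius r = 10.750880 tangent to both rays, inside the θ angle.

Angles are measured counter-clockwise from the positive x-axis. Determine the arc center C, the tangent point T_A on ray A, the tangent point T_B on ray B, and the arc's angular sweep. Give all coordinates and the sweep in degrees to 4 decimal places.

center=(-15.4233,7.6369) T_A=(-9.6478,16.7047) T_B=(-4.6741,7.4471) sweep=58.5175

bisector direction at 208.2470° = (-0.880916,-0.473273)
center distance |VC| = r/sin(θ/2) = 10.750880/sin(60.7413°) = 12.323036
C = V + |VC|·bis = (-15.4233,7.6369)
T_A = V + ((C−V)·d_A)·d_A = V + 6.0229·d_A = (-9.6478,16.7047)
T_B = V + ((C−V)·d_B)·d_B = V + 6.0229·d_B = (-4.6741,7.4471)
sweep = 180° − θ = 58.5175°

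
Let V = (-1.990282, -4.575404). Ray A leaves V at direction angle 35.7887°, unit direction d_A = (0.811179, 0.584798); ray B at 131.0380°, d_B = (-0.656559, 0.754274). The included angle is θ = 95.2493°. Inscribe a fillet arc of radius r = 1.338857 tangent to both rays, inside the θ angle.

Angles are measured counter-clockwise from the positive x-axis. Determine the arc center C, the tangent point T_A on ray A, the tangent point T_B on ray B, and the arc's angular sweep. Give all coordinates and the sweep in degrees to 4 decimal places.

bisector direction at 83.4134° = (0.114706,0.993400)
center distance |VC| = r/sin(θ/2) = 1.338857/sin(47.6247°) = 1.812339
C = V + |VC|·bis = (-1.7824,-2.7750)
T_A = V + ((C−V)·d_A)·d_A = V + 1.2215·d_A = (-0.9994,-3.8611)
T_B = V + ((C−V)·d_B)·d_B = V + 1.2215·d_B = (-2.7923,-3.6541)
sweep = 180° − θ = 84.7507°

center=(-1.7824,-2.7750) T_A=(-0.9994,-3.8611) T_B=(-2.7923,-3.6541) sweep=84.7507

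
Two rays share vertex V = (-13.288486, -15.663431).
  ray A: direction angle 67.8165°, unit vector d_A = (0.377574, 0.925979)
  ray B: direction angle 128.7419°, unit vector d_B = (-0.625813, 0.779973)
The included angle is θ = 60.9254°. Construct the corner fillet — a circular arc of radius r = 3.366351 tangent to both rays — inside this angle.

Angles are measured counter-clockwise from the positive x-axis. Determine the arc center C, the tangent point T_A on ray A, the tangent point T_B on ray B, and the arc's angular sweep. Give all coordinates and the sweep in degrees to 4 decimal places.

bisector direction at 98.2792° = (-0.143997,0.989578)
center distance |VC| = r/sin(θ/2) = 3.366351/sin(30.4627°) = 6.640042
C = V + |VC|·bis = (-14.2446,-9.0926)
T_A = V + ((C−V)·d_A)·d_A = V + 5.7234·d_A = (-11.1275,-10.3636)
T_B = V + ((C−V)·d_B)·d_B = V + 5.7234·d_B = (-16.8703,-11.1993)
sweep = 180° − θ = 119.0746°

center=(-14.2446,-9.0926) T_A=(-11.1275,-10.3636) T_B=(-16.8703,-11.1993) sweep=119.0746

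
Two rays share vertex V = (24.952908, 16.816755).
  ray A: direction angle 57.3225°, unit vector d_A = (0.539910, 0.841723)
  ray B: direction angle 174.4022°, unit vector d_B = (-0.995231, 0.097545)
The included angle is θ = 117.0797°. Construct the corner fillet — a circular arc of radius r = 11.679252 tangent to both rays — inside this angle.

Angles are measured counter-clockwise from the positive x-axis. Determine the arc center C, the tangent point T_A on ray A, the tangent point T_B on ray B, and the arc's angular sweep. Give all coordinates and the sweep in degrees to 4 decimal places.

bisector direction at 115.8623° = (-0.436211,0.899845)
center distance |VC| = r/sin(θ/2) = 11.679252/sin(58.5399°) = 13.691918
C = V + |VC|·bis = (18.9803,29.1374)
T_A = V + ((C−V)·d_A)·d_A = V + 7.1459·d_A = (28.8110,22.8316)
T_B = V + ((C−V)·d_B)·d_B = V + 7.1459·d_B = (17.8411,17.5138)
sweep = 180° − θ = 62.9203°

center=(18.9803,29.1374) T_A=(28.8110,22.8316) T_B=(17.8411,17.5138) sweep=62.9203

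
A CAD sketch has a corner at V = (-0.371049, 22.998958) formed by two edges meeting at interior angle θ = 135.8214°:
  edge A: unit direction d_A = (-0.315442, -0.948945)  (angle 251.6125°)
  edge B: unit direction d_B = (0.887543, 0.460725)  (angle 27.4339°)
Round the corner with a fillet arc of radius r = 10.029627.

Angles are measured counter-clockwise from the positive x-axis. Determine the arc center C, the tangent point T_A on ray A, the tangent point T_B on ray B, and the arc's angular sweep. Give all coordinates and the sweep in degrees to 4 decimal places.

bisector direction at 319.5232° = (0.760669,-0.649140)
center distance |VC| = r/sin(θ/2) = 10.029627/sin(67.9107°) = 10.824130
C = V + |VC|·bis = (7.8625,15.9726)
T_A = V + ((C−V)·d_A)·d_A = V + 4.0704·d_A = (-1.6550,19.1363)
T_B = V + ((C−V)·d_B)·d_B = V + 4.0704·d_B = (3.2416,24.8743)
sweep = 180° − θ = 44.1786°

center=(7.8625,15.9726) T_A=(-1.6550,19.1363) T_B=(3.2416,24.8743) sweep=44.1786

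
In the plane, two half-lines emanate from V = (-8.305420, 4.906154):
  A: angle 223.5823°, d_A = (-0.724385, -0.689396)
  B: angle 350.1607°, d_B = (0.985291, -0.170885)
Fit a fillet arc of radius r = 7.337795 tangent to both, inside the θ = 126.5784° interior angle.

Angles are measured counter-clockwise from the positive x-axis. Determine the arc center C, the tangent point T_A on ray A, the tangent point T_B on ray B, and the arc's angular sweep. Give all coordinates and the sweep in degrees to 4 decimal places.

bisector direction at 286.8715° = (0.290226,-0.956958)
center distance |VC| = r/sin(θ/2) = 7.337795/sin(63.2892°) = 8.214379
C = V + |VC|·bis = (-5.9214,-2.9547)
T_A = V + ((C−V)·d_A)·d_A = V + 3.6923·d_A = (-10.9800,2.3607)
T_B = V + ((C−V)·d_B)·d_B = V + 3.6923·d_B = (-4.6675,4.2752)
sweep = 180° − θ = 53.4216°

center=(-5.9214,-2.9547) T_A=(-10.9800,2.3607) T_B=(-4.6675,4.2752) sweep=53.4216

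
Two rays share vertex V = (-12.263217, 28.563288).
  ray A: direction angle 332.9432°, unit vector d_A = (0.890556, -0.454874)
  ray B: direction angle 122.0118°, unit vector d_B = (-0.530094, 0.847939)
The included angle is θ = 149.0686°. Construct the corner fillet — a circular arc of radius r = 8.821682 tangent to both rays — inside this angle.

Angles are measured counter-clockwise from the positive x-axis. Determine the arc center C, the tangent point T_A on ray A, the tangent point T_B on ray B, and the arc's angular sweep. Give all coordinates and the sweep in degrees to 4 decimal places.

bisector direction at 47.4775° = (0.675880,0.737012)
center distance |VC| = r/sin(θ/2) = 8.821682/sin(74.5343°) = 9.153114
C = V + |VC|·bis = (-6.0768,35.3092)
T_A = V + ((C−V)·d_A)·d_A = V + 2.4408·d_A = (-10.0896,27.4530)
T_B = V + ((C−V)·d_B)·d_B = V + 2.4408·d_B = (-13.5571,30.6329)
sweep = 180° − θ = 30.9314°

center=(-6.0768,35.3092) T_A=(-10.0896,27.4530) T_B=(-13.5571,30.6329) sweep=30.9314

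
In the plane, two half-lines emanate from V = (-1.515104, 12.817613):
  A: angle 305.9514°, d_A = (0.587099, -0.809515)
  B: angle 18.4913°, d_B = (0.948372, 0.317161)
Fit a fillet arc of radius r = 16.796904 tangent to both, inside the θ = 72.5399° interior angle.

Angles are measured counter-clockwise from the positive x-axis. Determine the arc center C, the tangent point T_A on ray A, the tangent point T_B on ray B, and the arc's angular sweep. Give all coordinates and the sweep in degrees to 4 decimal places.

bisector direction at 342.2213° = (0.952243,-0.305340)
center distance |VC| = r/sin(θ/2) = 16.796904/sin(36.2700°) = 28.392793
C = V + |VC|·bis = (25.5217,4.1481)
T_A = V + ((C−V)·d_A)·d_A = V + 22.8914·d_A = (11.9244,-5.7133)
T_B = V + ((C−V)·d_B)·d_B = V + 22.8914·d_B = (20.1944,20.0779)
sweep = 180° − θ = 107.4601°

center=(25.5217,4.1481) T_A=(11.9244,-5.7133) T_B=(20.1944,20.0779) sweep=107.4601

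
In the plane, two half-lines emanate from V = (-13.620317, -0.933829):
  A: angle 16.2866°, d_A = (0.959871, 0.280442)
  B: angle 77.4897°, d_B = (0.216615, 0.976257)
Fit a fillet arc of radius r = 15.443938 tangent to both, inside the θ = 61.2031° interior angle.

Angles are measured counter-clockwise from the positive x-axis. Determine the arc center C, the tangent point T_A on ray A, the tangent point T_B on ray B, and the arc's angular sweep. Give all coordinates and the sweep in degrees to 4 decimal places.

bisector direction at 46.8881° = (0.683425,0.730021)
center distance |VC| = r/sin(θ/2) = 15.443938/sin(30.6015°) = 30.337869
C = V + |VC|·bis = (7.1133,21.2135)
T_A = V + ((C−V)·d_A)·d_A = V + 26.1127·d_A = (11.4445,6.3893)
T_B = V + ((C−V)·d_B)·d_B = V + 26.1127·d_B = (-7.9639,24.5588)
sweep = 180° − θ = 118.7969°

center=(7.1133,21.2135) T_A=(11.4445,6.3893) T_B=(-7.9639,24.5588) sweep=118.7969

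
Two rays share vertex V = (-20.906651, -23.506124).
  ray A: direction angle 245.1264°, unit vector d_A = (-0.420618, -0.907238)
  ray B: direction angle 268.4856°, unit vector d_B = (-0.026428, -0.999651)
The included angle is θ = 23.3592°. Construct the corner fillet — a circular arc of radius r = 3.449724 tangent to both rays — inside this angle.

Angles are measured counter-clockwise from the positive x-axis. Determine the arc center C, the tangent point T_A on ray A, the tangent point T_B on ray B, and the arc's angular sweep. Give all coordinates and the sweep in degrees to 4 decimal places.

bisector direction at 256.8060° = (-0.228249,-0.973603)
center distance |VC| = r/sin(θ/2) = 3.449724/sin(11.6796°) = 17.040838
C = V + |VC|·bis = (-24.7962,-40.0971)
T_A = V + ((C−V)·d_A)·d_A = V + 16.6880·d_A = (-27.9259,-38.6461)
T_B = V + ((C−V)·d_B)·d_B = V + 16.6880·d_B = (-21.3477,-40.1883)
sweep = 180° − θ = 156.6408°

center=(-24.7962,-40.0971) T_A=(-27.9259,-38.6461) T_B=(-21.3477,-40.1883) sweep=156.6408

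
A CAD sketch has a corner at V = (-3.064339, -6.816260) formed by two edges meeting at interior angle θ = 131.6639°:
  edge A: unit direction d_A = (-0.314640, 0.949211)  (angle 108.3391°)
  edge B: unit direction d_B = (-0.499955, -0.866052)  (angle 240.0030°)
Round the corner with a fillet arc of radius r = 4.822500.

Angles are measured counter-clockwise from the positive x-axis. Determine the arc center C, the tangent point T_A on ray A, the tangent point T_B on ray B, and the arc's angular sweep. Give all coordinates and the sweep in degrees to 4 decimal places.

bisector direction at 174.1711° = (-0.994830,0.101559)
center distance |VC| = r/sin(θ/2) = 4.822500/sin(65.8320°) = 5.285809
C = V + |VC|·bis = (-8.3228,-6.2794)
T_A = V + ((C−V)·d_A)·d_A = V + 2.1641·d_A = (-3.7452,-4.7621)
T_B = V + ((C−V)·d_B)·d_B = V + 2.1641·d_B = (-4.1463,-8.6905)
sweep = 180° − θ = 48.3361°

center=(-8.3228,-6.2794) T_A=(-3.7452,-4.7621) T_B=(-4.1463,-8.6905) sweep=48.3361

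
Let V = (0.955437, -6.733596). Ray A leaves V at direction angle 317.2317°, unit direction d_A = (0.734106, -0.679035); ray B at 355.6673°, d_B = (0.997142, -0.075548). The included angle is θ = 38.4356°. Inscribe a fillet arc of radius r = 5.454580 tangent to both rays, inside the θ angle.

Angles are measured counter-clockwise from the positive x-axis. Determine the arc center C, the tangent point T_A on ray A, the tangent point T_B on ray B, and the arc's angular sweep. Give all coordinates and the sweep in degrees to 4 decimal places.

center=(16.1464,-13.3547) T_A=(12.4426,-17.3590) T_B=(16.5585,-7.9158) sweep=141.5644

bisector direction at 336.4495° = (0.916708,-0.399557)
center distance |VC| = r/sin(θ/2) = 5.454580/sin(19.2178°) = 16.571211
C = V + |VC|·bis = (16.1464,-13.3547)
T_A = V + ((C−V)·d_A)·d_A = V + 15.6478·d_A = (12.4426,-17.3590)
T_B = V + ((C−V)·d_B)·d_B = V + 15.6478·d_B = (16.5585,-7.9158)
sweep = 180° − θ = 141.5644°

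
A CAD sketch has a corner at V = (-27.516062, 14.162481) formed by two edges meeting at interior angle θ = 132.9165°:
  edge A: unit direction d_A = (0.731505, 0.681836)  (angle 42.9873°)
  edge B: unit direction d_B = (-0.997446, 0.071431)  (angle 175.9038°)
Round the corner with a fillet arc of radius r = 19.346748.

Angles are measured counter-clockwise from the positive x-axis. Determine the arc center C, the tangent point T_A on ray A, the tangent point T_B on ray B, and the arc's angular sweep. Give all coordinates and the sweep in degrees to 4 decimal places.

bisector direction at 109.4455° = (-0.332911,0.942958)
center distance |VC| = r/sin(θ/2) = 19.346748/sin(66.4583°) = 21.103181
C = V + |VC|·bis = (-34.5415,34.0619)
T_A = V + ((C−V)·d_A)·d_A = V + 8.4290·d_A = (-21.3502,19.9097)
T_B = V + ((C−V)·d_B)·d_B = V + 8.4290·d_B = (-35.9235,14.7646)
sweep = 180° − θ = 47.0835°

center=(-34.5415,34.0619) T_A=(-21.3502,19.9097) T_B=(-35.9235,14.7646) sweep=47.0835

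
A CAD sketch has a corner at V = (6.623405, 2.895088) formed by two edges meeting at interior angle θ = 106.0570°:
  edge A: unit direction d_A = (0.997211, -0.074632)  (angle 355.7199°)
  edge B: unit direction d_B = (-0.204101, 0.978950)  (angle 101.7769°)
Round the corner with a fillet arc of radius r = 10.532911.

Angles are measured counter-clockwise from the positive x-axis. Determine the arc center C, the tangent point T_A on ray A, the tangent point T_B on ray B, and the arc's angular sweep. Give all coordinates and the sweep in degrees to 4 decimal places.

center=(15.3163,12.8069) T_A=(14.5302,2.3033) T_B=(5.0051,10.6571) sweep=73.9430

bisector direction at 48.7484° = (0.659367,0.751821)
center distance |VC| = r/sin(θ/2) = 10.532911/sin(53.0285°) = 13.183693
C = V + |VC|·bis = (15.3163,12.8069)
T_A = V + ((C−V)·d_A)·d_A = V + 7.9289·d_A = (14.5302,2.3033)
T_B = V + ((C−V)·d_B)·d_B = V + 7.9289·d_B = (5.0051,10.6571)
sweep = 180° − θ = 73.9430°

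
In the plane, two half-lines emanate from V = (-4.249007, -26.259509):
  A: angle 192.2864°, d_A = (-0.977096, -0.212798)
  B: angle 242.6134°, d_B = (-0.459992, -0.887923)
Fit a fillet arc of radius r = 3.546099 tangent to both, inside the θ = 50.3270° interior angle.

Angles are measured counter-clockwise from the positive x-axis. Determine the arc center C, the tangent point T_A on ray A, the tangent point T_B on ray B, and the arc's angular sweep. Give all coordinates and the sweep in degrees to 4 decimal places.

bisector direction at 217.4499° = (-0.793885,-0.608067)
center distance |VC| = r/sin(θ/2) = 3.546099/sin(25.1635°) = 8.339783
C = V + |VC|·bis = (-10.8698,-31.3307)
T_A = V + ((C−V)·d_A)·d_A = V + 7.5483·d_A = (-11.6244,-27.8658)
T_B = V + ((C−V)·d_B)·d_B = V + 7.5483·d_B = (-7.7212,-32.9618)
sweep = 180° − θ = 129.6730°

center=(-10.8698,-31.3307) T_A=(-11.6244,-27.8658) T_B=(-7.7212,-32.9618) sweep=129.6730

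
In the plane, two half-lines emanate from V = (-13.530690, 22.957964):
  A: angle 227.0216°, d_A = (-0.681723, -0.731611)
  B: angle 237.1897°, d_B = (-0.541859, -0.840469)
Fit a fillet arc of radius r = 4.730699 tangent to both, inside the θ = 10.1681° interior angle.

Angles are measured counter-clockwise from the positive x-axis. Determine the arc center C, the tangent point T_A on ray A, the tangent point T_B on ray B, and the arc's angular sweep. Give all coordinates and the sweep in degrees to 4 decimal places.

center=(-46.3193,-19.1695) T_A=(-49.7803,-15.9444) T_B=(-42.3433,-21.7328) sweep=169.8319

bisector direction at 232.1057° = (-0.614207,-0.789145)
center distance |VC| = r/sin(θ/2) = 4.730699/sin(5.0841°) = 53.383642
C = V + |VC|·bis = (-46.3193,-19.1695)
T_A = V + ((C−V)·d_A)·d_A = V + 53.1736·d_A = (-49.7803,-15.9444)
T_B = V + ((C−V)·d_B)·d_B = V + 53.1736·d_B = (-42.3433,-21.7328)
sweep = 180° − θ = 169.8319°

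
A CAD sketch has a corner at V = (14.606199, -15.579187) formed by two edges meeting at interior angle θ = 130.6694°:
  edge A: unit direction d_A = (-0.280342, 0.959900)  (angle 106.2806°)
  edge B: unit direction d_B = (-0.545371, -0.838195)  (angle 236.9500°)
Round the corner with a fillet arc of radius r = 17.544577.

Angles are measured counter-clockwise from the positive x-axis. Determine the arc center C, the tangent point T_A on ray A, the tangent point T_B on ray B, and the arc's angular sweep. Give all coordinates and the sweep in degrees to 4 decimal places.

center=(-4.4935,-12.7640) T_A=(12.3476,-7.8455) T_B=(10.2123,-22.3323) sweep=49.3306

bisector direction at 171.6153° = (-0.989311,0.145819)
center distance |VC| = r/sin(θ/2) = 17.544577/sin(65.3347°) = 19.306039
C = V + |VC|·bis = (-4.4935,-12.7640)
T_A = V + ((C−V)·d_A)·d_A = V + 8.0567·d_A = (12.3476,-7.8455)
T_B = V + ((C−V)·d_B)·d_B = V + 8.0567·d_B = (10.2123,-22.3323)
sweep = 180° − θ = 49.3306°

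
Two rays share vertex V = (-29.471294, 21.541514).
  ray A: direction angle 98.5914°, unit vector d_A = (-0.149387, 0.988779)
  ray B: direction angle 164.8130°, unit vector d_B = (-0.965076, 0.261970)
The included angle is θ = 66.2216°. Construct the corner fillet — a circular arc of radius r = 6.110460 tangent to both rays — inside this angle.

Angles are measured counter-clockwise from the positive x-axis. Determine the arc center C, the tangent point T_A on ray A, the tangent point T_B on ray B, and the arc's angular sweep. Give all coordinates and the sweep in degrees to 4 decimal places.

center=(-36.9129,29.8931) T_A=(-30.8710,30.8059) T_B=(-38.5136,23.9961) sweep=113.7784

bisector direction at 131.7022° = (-0.665259,0.746613)
center distance |VC| = r/sin(θ/2) = 6.110460/sin(33.1108°) = 11.185995
C = V + |VC|·bis = (-36.9129,29.8931)
T_A = V + ((C−V)·d_A)·d_A = V + 9.3696·d_A = (-30.8710,30.8059)
T_B = V + ((C−V)·d_B)·d_B = V + 9.3696·d_B = (-38.5136,23.9961)
sweep = 180° − θ = 113.7784°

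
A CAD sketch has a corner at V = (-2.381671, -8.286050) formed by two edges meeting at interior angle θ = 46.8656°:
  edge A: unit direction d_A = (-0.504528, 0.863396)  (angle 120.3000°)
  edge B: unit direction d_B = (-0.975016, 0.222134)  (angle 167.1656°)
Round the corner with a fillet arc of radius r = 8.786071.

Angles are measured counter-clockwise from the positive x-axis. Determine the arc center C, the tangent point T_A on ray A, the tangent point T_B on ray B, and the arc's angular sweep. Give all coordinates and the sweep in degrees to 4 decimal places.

center=(-20.1951,4.7835) T_A=(-12.6092,9.2163) T_B=(-22.1468,-3.7830) sweep=133.1344

bisector direction at 143.7328° = (-0.806267,0.591552)
center distance |VC| = r/sin(θ/2) = 8.786071/sin(23.4328°) = 22.093696
C = V + |VC|·bis = (-20.1951,4.7835)
T_A = V + ((C−V)·d_A)·d_A = V + 20.2716·d_A = (-12.6092,9.2163)
T_B = V + ((C−V)·d_B)·d_B = V + 20.2716·d_B = (-22.1468,-3.7830)
sweep = 180° − θ = 133.1344°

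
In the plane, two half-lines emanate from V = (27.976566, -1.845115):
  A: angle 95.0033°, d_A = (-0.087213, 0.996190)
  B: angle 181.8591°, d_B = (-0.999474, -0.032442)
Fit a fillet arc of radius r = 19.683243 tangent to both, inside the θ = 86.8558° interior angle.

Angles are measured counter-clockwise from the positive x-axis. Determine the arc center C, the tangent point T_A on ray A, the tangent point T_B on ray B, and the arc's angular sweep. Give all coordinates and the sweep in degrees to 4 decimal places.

bisector direction at 138.4312° = (-0.748160,0.663519)
center distance |VC| = r/sin(θ/2) = 19.683243/sin(43.4279°) = 28.632619
C = V + |VC|·bis = (6.5548,17.1532)
T_A = V + ((C−V)·d_A)·d_A = V + 20.7942·d_A = (26.1630,18.8698)
T_B = V + ((C−V)·d_B)·d_B = V + 20.7942·d_B = (7.1934,-2.5197)
sweep = 180° − θ = 93.1442°

center=(6.5548,17.1532) T_A=(26.1630,18.8698) T_B=(7.1934,-2.5197) sweep=93.1442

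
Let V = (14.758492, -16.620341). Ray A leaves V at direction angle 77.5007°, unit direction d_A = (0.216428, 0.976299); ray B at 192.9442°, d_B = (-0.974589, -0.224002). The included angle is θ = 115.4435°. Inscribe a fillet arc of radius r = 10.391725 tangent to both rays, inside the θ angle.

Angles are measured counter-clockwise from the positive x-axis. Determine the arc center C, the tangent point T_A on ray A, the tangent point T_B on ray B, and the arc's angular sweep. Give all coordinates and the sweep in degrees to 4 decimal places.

center=(6.0337,-7.9630) T_A=(16.1791,-10.2121) T_B=(8.3614,-18.0907) sweep=64.5565

bisector direction at 135.2225° = (-0.709847,0.704356)
center distance |VC| = r/sin(θ/2) = 10.391725/sin(57.7218°) = 12.291141
C = V + |VC|·bis = (6.0337,-7.9630)
T_A = V + ((C−V)·d_A)·d_A = V + 6.5639·d_A = (16.1791,-10.2121)
T_B = V + ((C−V)·d_B)·d_B = V + 6.5639·d_B = (8.3614,-18.0907)
sweep = 180° − θ = 64.5565°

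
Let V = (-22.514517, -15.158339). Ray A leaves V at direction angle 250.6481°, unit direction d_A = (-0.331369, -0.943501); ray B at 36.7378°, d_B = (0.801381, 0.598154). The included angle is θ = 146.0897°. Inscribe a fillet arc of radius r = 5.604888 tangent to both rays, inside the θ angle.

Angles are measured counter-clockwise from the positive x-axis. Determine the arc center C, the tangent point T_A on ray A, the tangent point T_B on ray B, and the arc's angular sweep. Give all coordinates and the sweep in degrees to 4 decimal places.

bisector direction at 323.6929° = (0.805855,-0.592112)
center distance |VC| = r/sin(θ/2) = 5.604888/sin(73.0448°) = 5.859585
C = V + |VC|·bis = (-17.7925,-18.6279)
T_A = V + ((C−V)·d_A)·d_A = V + 1.7088·d_A = (-23.0808,-16.7706)
T_B = V + ((C−V)·d_B)·d_B = V + 1.7088·d_B = (-21.1451,-14.1362)
sweep = 180° − θ = 33.9103°

center=(-17.7925,-18.6279) T_A=(-23.0808,-16.7706) T_B=(-21.1451,-14.1362) sweep=33.9103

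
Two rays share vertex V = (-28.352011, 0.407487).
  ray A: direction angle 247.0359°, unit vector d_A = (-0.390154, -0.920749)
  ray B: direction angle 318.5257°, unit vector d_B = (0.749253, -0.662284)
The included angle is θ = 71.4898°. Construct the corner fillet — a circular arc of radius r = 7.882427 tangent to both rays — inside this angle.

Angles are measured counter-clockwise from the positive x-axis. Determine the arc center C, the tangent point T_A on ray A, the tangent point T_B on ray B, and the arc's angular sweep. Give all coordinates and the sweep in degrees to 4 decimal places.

bisector direction at 282.7808° = (0.221222,-0.975224)
center distance |VC| = r/sin(θ/2) = 7.882427/sin(35.7449°) = 13.493207
C = V + |VC|·bis = (-25.3670,-12.7514)
T_A = V + ((C−V)·d_A)·d_A = V + 10.9514·d_A = (-32.6248,-9.6760)
T_B = V + ((C−V)·d_B)·d_B = V + 10.9514·d_B = (-20.1466,-6.8455)
sweep = 180° − θ = 108.5102°

center=(-25.3670,-12.7514) T_A=(-32.6248,-9.6760) T_B=(-20.1466,-6.8455) sweep=108.5102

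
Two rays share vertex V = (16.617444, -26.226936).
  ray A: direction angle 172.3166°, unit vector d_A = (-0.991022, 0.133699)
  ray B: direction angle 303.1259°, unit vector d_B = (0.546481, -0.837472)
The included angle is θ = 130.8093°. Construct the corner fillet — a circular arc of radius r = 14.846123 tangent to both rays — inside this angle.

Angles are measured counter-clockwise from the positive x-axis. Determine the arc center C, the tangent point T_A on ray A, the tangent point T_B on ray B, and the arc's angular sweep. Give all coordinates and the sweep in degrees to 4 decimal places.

center=(7.8979,-40.0312) T_A=(9.8828,-25.3184) T_B=(20.3311,-31.9181) sweep=49.1907

bisector direction at 237.7212° = (-0.534039,-0.845460)
center distance |VC| = r/sin(θ/2) = 14.846123/sin(65.4047°) = 16.327521
C = V + |VC|·bis = (7.8979,-40.0312)
T_A = V + ((C−V)·d_A)·d_A = V + 6.7956·d_A = (9.8828,-25.3184)
T_B = V + ((C−V)·d_B)·d_B = V + 6.7956·d_B = (20.3311,-31.9181)
sweep = 180° − θ = 49.1907°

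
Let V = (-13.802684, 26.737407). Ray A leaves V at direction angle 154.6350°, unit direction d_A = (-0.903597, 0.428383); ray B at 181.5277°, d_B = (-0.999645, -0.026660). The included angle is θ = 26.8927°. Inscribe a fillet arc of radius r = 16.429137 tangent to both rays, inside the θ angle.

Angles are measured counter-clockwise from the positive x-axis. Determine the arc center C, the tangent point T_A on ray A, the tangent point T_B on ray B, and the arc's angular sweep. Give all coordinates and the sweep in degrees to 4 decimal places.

center=(-82.9319,41.3287) T_A=(-75.8940,56.1740) T_B=(-82.4939,24.9054) sweep=153.1073

bisector direction at 168.0813° = (-0.978442,0.206523)
center distance |VC| = r/sin(θ/2) = 16.429137/sin(13.4464°) = 70.652391
C = V + |VC|·bis = (-82.9319,41.3287)
T_A = V + ((C−V)·d_A)·d_A = V + 68.7157·d_A = (-75.8940,56.1740)
T_B = V + ((C−V)·d_B)·d_B = V + 68.7157·d_B = (-82.4939,24.9054)
sweep = 180° − θ = 153.1073°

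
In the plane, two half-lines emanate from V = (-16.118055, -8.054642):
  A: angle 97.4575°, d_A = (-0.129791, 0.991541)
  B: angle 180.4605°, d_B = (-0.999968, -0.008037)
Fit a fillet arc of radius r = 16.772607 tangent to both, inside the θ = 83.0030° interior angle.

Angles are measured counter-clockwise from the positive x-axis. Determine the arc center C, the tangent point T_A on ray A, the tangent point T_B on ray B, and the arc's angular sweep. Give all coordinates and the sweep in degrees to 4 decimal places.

center=(-35.2092,8.5651) T_A=(-18.5785,10.7420) T_B=(-35.0744,-8.2070) sweep=96.9970

bisector direction at 138.9590° = (-0.754240,0.656599)
center distance |VC| = r/sin(θ/2) = 16.772607/sin(41.5015°) = 25.311807
C = V + |VC|·bis = (-35.2092,8.5651)
T_A = V + ((C−V)·d_A)·d_A = V + 18.9570·d_A = (-18.5785,10.7420)
T_B = V + ((C−V)·d_B)·d_B = V + 18.9570·d_B = (-35.0744,-8.2070)
sweep = 180° − θ = 96.9970°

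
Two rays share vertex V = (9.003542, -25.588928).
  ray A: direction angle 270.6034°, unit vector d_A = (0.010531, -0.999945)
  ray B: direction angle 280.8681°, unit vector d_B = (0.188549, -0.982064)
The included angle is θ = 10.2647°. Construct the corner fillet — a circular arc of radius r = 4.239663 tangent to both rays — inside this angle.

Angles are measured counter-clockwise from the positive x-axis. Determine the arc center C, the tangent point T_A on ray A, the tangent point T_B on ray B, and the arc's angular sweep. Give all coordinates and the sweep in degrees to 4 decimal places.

bisector direction at 275.7358° = (0.099941,-0.994993)
center distance |VC| = r/sin(θ/2) = 4.239663/sin(5.1323°) = 47.393486
C = V + |VC|·bis = (13.7401,-72.7451)
T_A = V + ((C−V)·d_A)·d_A = V + 47.2035·d_A = (9.5006,-72.7898)
T_B = V + ((C−V)·d_B)·d_B = V + 47.2035·d_B = (17.9037,-71.9458)
sweep = 180° − θ = 169.7353°

center=(13.7401,-72.7451) T_A=(9.5006,-72.7898) T_B=(17.9037,-71.9458) sweep=169.7353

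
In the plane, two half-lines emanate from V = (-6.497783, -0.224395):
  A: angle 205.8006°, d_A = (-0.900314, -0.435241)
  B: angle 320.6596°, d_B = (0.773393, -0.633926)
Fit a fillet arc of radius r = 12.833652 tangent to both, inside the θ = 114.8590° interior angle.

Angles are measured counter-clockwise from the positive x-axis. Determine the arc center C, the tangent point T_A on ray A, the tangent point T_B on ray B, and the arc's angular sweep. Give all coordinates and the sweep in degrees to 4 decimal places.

center=(-8.2930,-15.3469) T_A=(-13.8787,-3.7926) T_B=(-0.1574,-5.4214) sweep=65.1410

bisector direction at 263.2301° = (-0.117882,-0.993028)
center distance |VC| = r/sin(θ/2) = 12.833652/sin(57.4295°) = 15.228670
C = V + |VC|·bis = (-8.2930,-15.3469)
T_A = V + ((C−V)·d_A)·d_A = V + 8.1982·d_A = (-13.8787,-3.7926)
T_B = V + ((C−V)·d_B)·d_B = V + 8.1982·d_B = (-0.1574,-5.4214)
sweep = 180° − θ = 65.1410°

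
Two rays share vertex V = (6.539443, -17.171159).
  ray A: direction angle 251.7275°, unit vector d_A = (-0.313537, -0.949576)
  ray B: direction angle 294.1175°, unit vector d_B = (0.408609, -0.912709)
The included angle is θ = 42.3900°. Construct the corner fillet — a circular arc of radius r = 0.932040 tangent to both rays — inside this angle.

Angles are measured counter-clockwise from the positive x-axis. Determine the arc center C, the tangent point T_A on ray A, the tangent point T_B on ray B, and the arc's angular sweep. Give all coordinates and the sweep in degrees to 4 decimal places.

bisector direction at 272.9225° = (0.050985,-0.998699)
center distance |VC| = r/sin(θ/2) = 0.932040/sin(21.1950°) = 2.577949
C = V + |VC|·bis = (6.6709,-19.7458)
T_A = V + ((C−V)·d_A)·d_A = V + 2.4036·d_A = (5.7858,-19.4535)
T_B = V + ((C−V)·d_B)·d_B = V + 2.4036·d_B = (7.5216,-19.3649)
sweep = 180° − θ = 137.6100°

center=(6.6709,-19.7458) T_A=(5.7858,-19.4535) T_B=(7.5216,-19.3649) sweep=137.6100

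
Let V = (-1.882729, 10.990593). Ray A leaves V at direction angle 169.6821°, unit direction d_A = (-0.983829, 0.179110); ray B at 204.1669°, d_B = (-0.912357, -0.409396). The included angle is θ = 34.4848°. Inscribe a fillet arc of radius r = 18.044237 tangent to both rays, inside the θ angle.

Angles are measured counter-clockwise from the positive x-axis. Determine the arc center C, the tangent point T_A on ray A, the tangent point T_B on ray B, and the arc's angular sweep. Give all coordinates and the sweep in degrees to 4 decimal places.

center=(-62.3136,3.6514) T_A=(-59.0817,21.4039) T_B=(-54.9264,-12.8114) sweep=145.5152

bisector direction at 186.9245° = (-0.992706,-0.120561)
center distance |VC| = r/sin(θ/2) = 18.044237/sin(17.2424°) = 60.874934
C = V + |VC|·bis = (-62.3136,3.6514)
T_A = V + ((C−V)·d_A)·d_A = V + 58.1392·d_A = (-59.0817,21.4039)
T_B = V + ((C−V)·d_B)·d_B = V + 58.1392·d_B = (-54.9264,-12.8114)
sweep = 180° − θ = 145.5152°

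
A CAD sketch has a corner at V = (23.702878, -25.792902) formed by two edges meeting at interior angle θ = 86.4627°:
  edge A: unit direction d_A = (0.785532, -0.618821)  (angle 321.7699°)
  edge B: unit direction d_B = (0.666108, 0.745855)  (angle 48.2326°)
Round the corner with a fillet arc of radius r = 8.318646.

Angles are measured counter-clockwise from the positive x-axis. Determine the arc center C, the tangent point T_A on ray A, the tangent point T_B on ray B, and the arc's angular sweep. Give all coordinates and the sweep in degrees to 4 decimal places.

center=(35.8016,-24.7341) T_A=(30.6539,-31.2687) T_B=(29.5971,-19.1930) sweep=93.5373

bisector direction at 5.0013° = (0.996193,0.087177)
center distance |VC| = r/sin(θ/2) = 8.318646/sin(43.2313°) = 12.144969
C = V + |VC|·bis = (35.8016,-24.7341)
T_A = V + ((C−V)·d_A)·d_A = V + 8.8488·d_A = (30.6539,-31.2687)
T_B = V + ((C−V)·d_B)·d_B = V + 8.8488·d_B = (29.5971,-19.1930)
sweep = 180° − θ = 93.5373°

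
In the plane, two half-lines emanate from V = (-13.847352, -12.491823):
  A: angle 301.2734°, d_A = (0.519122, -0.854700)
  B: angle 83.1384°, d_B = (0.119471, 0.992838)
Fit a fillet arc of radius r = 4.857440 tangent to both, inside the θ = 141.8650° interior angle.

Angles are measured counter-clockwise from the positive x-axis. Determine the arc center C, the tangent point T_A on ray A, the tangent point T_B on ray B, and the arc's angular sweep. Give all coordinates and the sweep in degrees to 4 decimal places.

bisector direction at 12.2059° = (0.977394,0.211425)
center distance |VC| = r/sin(θ/2) = 4.857440/sin(70.9325°) = 5.139417
C = V + |VC|·bis = (-8.8241,-11.4052)
T_A = V + ((C−V)·d_A)·d_A = V + 1.6790·d_A = (-12.9758,-13.9268)
T_B = V + ((C−V)·d_B)·d_B = V + 1.6790·d_B = (-13.6468,-10.8249)
sweep = 180° − θ = 38.1350°

center=(-8.8241,-11.4052) T_A=(-12.9758,-13.9268) T_B=(-13.6468,-10.8249) sweep=38.1350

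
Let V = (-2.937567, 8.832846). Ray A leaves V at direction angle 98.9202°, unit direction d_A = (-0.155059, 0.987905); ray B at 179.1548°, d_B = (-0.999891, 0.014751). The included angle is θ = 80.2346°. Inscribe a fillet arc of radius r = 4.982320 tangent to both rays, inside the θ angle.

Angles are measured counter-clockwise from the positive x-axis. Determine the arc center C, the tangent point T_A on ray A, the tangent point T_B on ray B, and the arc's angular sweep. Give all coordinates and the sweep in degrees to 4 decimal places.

center=(-8.7765,13.9018) T_A=(-3.8544,14.6744) T_B=(-8.8500,8.9201) sweep=99.7654

bisector direction at 139.0375° = (-0.755139,0.655565)
center distance |VC| = r/sin(θ/2) = 4.982320/sin(40.1173°) = 7.732265
C = V + |VC|·bis = (-8.7765,13.9018)
T_A = V + ((C−V)·d_A)·d_A = V + 5.9131·d_A = (-3.8544,14.6744)
T_B = V + ((C−V)·d_B)·d_B = V + 5.9131·d_B = (-8.8500,8.9201)
sweep = 180° − θ = 99.7654°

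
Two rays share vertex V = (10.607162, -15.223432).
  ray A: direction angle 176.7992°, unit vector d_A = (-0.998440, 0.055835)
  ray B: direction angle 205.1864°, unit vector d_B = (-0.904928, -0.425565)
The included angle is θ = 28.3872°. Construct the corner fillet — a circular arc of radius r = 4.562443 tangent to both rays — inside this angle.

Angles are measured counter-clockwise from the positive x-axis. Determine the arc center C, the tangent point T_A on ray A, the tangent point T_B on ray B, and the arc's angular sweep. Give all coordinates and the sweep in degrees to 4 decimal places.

bisector direction at 190.9928° = (-0.981651,-0.190686)
center distance |VC| = r/sin(θ/2) = 4.562443/sin(14.1936°) = 18.607095
C = V + |VC|·bis = (-7.6585,-18.7715)
T_A = V + ((C−V)·d_A)·d_A = V + 18.0391·d_A = (-7.4038,-14.2162)
T_B = V + ((C−V)·d_B)·d_B = V + 18.0391·d_B = (-5.7169,-22.9002)
sweep = 180° − θ = 151.6128°

center=(-7.6585,-18.7715) T_A=(-7.4038,-14.2162) T_B=(-5.7169,-22.9002) sweep=151.6128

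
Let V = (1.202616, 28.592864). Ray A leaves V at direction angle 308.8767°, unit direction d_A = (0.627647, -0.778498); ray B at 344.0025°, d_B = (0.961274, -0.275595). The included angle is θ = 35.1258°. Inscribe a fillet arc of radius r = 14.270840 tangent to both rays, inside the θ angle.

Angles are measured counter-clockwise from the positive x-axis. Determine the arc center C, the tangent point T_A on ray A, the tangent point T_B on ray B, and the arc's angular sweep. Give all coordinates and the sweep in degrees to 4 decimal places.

bisector direction at 326.4396° = (0.833304,-0.552816)
center distance |VC| = r/sin(θ/2) = 14.270840/sin(17.5629°) = 47.293177
C = V + |VC|·bis = (40.6122,2.4485)
T_A = V + ((C−V)·d_A)·d_A = V + 45.0887·d_A = (29.5024,-6.5086)
T_B = V + ((C−V)·d_B)·d_B = V + 45.0887·d_B = (44.5452,16.1666)
sweep = 180° − θ = 144.8742°

center=(40.6122,2.4485) T_A=(29.5024,-6.5086) T_B=(44.5452,16.1666) sweep=144.8742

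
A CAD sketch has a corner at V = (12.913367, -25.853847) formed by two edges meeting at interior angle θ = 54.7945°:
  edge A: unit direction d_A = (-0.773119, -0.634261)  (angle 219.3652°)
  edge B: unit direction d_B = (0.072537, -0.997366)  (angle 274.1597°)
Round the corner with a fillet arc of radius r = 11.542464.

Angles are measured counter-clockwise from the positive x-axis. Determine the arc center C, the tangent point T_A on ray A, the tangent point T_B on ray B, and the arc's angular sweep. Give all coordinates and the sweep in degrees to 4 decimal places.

bisector direction at 246.7625° = (-0.394544,-0.918877)
center distance |VC| = r/sin(θ/2) = 11.542464/sin(27.3972°) = 25.083742
C = V + |VC|·bis = (3.0167,-48.9027)
T_A = V + ((C−V)·d_A)·d_A = V + 22.2703·d_A = (-4.3042,-39.9790)
T_B = V + ((C−V)·d_B)·d_B = V + 22.2703·d_B = (14.5288,-48.0655)
sweep = 180° − θ = 125.2055°

center=(3.0167,-48.9027) T_A=(-4.3042,-39.9790) T_B=(14.5288,-48.0655) sweep=125.2055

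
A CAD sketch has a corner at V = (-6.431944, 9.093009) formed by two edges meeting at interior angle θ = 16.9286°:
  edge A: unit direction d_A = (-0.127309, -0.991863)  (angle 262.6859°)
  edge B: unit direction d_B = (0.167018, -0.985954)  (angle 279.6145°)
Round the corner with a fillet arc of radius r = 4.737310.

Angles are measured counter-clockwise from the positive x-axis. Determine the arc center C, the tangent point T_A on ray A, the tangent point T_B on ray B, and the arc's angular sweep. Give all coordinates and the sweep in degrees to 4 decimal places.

bisector direction at 271.1502° = (0.020073,-0.999799)
center distance |VC| = r/sin(θ/2) = 4.737310/sin(8.4643°) = 32.184312
C = V + |VC|·bis = (-5.7859,-23.0848)
T_A = V + ((C−V)·d_A)·d_A = V + 31.8338·d_A = (-10.4847,-22.4817)
T_B = V + ((C−V)·d_B)·d_B = V + 31.8338·d_B = (-1.1151,-22.2936)
sweep = 180° − θ = 163.0714°

center=(-5.7859,-23.0848) T_A=(-10.4847,-22.4817) T_B=(-1.1151,-22.2936) sweep=163.0714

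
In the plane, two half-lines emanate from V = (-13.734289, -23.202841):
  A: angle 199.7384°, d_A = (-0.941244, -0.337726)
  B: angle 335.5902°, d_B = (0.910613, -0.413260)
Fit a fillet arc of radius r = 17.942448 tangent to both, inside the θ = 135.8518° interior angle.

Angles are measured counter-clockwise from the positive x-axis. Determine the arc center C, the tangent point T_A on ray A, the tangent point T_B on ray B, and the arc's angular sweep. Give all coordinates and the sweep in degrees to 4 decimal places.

center=(-14.5234,-42.5484) T_A=(-20.5830,-25.6602) T_B=(-7.1085,-26.2098) sweep=44.1482

bisector direction at 267.6643° = (-0.040754,-0.999169)
center distance |VC| = r/sin(θ/2) = 17.942448/sin(67.9259°) = 19.361687
C = V + |VC|·bis = (-14.5234,-42.5484)
T_A = V + ((C−V)·d_A)·d_A = V + 7.2762·d_A = (-20.5830,-25.6602)
T_B = V + ((C−V)·d_B)·d_B = V + 7.2762·d_B = (-7.1085,-26.2098)
sweep = 180° − θ = 44.1482°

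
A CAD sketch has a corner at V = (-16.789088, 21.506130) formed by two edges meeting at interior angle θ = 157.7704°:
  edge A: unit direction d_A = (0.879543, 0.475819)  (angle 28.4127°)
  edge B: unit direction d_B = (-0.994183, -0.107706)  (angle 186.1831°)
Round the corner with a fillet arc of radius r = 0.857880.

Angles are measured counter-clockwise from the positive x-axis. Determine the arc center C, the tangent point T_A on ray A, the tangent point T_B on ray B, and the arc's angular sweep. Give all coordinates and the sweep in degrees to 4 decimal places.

center=(-17.0490,22.3409) T_A=(-16.6409,21.5863) T_B=(-16.9566,21.4880) sweep=22.2296

bisector direction at 107.2979° = (-0.297340,0.954772)
center distance |VC| = r/sin(θ/2) = 0.857880/sin(78.8852°) = 0.874279
C = V + |VC|·bis = (-17.0490,22.3409)
T_A = V + ((C−V)·d_A)·d_A = V + 0.1685·d_A = (-16.6409,21.5863)
T_B = V + ((C−V)·d_B)·d_B = V + 0.1685·d_B = (-16.9566,21.4880)
sweep = 180° − θ = 22.2296°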